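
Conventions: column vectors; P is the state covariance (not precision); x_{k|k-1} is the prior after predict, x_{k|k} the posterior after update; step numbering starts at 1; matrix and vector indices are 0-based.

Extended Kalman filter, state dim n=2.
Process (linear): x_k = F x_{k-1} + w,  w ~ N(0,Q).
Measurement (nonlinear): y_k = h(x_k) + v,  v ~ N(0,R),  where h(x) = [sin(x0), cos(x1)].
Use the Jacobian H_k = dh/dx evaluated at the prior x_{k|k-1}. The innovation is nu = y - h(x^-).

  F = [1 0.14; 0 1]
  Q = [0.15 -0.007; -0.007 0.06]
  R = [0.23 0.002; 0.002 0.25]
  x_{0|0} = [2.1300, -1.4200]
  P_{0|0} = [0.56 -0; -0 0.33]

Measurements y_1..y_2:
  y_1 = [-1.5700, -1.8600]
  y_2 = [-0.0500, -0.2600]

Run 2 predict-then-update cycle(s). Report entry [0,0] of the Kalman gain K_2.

K[0,0] = -0.7620

step 1: x^-=[1.9312, -1.4200]  P^-=[0.7165 0.0392; 0.0392 0.3900]  H_jac=[-0.3527 0.0000; 0.0000 0.9887]  S=[0.3191 -0.0117; -0.0117 0.6312]  K=[-0.7901 0.0468; -0.0210 0.6105]  nu=[-2.5058, -2.0102]  x^+=[3.8169, -2.5946]  P^+=[0.5150 0.0102; 0.0102 0.1543]
step 2: x^-=[3.4537, -2.5946]  P^-=[0.6709 0.0248; 0.0248 0.2143]  H_jac=[-0.9517 0.0000; 0.0000 0.5202]  S=[0.8377 -0.0103; -0.0103 0.3080]  K=[-0.7620 0.0165; -0.0238 0.3612]  nu=[0.2570, 0.5941]  x^+=[3.2676, -2.3861]  P^+=[0.1841 0.0050; 0.0050 0.1735]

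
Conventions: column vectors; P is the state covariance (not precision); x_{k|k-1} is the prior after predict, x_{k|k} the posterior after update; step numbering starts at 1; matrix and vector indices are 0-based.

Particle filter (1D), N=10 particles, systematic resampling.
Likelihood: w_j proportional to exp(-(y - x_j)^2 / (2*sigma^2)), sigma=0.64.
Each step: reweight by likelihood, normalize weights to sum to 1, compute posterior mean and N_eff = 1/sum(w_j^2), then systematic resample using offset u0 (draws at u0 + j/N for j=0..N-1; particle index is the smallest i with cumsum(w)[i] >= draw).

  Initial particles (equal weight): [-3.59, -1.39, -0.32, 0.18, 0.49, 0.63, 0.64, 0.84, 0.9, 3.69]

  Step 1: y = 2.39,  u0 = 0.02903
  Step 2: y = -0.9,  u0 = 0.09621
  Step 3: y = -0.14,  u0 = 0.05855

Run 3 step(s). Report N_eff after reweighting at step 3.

step 1: w=[0.0000, 0.0000, 0.0004, 0.0084, 0.0396, 0.0739, 0.0772, 0.1727, 0.2158, 0.4121]  mean=1.9767  Neff=3.8568  idx=[4, 6, 7, 7, 8, 8, 9, 9, 9, 9]
step 2: w=[0.3976, 0.2325, 0.1044, 0.1044, 0.0806, 0.0806, 0.0000, 0.0000, 0.0000, 0.0000]  mean=0.6640  Neff=4.0499  idx=[0, 0, 0, 0, 1, 1, 2, 3, 4, 5]
step 3: w=[0.1348, 0.1348, 0.1348, 0.1348, 0.1041, 0.1041, 0.0678, 0.0678, 0.0584, 0.0584]  mean=0.6166  Neff=9.0567  idx=[0, 1, 1, 2, 3, 4, 5, 6, 7, 9]

N_eff = 9.0567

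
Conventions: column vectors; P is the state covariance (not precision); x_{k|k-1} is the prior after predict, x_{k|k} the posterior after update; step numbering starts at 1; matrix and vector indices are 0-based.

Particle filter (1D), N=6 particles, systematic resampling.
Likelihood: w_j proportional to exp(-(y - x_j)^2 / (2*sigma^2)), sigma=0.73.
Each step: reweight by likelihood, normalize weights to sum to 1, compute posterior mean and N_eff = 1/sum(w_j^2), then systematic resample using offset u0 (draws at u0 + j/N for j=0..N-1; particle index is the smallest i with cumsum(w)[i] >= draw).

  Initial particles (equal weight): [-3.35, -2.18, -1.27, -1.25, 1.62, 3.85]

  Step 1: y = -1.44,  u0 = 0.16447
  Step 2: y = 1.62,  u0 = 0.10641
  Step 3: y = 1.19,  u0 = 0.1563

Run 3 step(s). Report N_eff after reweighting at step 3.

step 1: w=[0.0127, 0.2327, 0.3786, 0.3760, 0.0001, 0.0000]  mean=-1.5004  Neff=2.9499  idx=[1, 2, 2, 3, 3, 3]
step 2: w=[0.0006, 0.1871, 0.1871, 0.2084, 0.2084, 0.2084]  mean=-1.2581  Neff=4.9925  idx=[1, 2, 3, 4, 4, 5]
step 3: w=[0.1566, 0.1566, 0.1717, 0.1717, 0.1717, 0.1717]  mean=-1.2563  Neff=5.9891  idx=[0, 2, 3, 3, 4, 5]

N_eff = 5.9891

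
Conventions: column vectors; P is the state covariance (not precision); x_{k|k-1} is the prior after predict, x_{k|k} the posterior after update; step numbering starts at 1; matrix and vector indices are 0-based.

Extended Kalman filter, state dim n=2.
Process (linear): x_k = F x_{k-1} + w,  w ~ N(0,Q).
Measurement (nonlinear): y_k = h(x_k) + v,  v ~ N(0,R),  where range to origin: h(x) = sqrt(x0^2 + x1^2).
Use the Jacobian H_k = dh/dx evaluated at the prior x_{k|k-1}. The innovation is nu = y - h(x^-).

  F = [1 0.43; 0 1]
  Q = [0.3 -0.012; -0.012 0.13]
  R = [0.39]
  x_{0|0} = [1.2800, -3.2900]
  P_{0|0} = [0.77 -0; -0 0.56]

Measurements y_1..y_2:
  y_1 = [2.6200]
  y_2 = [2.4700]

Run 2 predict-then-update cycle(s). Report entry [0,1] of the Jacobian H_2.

step 1: x^-=[-0.1347, -3.2900]  P^-=[1.1735 0.2288; 0.2288 0.6900]  H_jac=[-0.0409 -0.9992]  S=[1.0995]  K=[-0.2516; -0.6355]  nu=[-0.6728]  x^+=[0.0346, -2.8624]  P^+=[1.1040 0.0530; 0.0530 0.2459]
step 2: x^-=[-1.1963, -2.8624]  P^-=[1.4950 0.1467; 0.1467 0.3759]  H_jac=[-0.3856 -0.9227]  S=[1.0367]  K=[-0.6867; -0.3891]  nu=[-0.6324]  x^+=[-0.7621, -2.6164]  P^+=[1.0062 -0.1303; -0.1303 0.2189]

H_jac[0,1] = -0.9227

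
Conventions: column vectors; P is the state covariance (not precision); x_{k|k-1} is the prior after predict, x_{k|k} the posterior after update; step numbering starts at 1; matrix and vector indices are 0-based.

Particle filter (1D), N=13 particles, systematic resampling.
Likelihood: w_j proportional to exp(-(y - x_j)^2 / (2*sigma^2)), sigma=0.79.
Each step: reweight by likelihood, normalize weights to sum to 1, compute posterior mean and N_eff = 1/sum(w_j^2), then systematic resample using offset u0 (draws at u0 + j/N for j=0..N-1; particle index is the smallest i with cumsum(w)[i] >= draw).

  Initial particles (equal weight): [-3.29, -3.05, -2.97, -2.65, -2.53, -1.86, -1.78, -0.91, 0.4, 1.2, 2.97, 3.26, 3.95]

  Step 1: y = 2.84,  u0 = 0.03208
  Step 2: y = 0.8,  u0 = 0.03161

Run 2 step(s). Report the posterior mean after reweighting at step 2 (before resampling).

post_mean = 1.4766

step 1: w=[0.0000, 0.0000, 0.0000, 0.0000, 0.0000, 0.0000, 0.0000, 0.0000, 0.0036, 0.0493, 0.4195, 0.3692, 0.1585]  mean=3.1358  Neff=2.9430  idx=[9, 10, 10, 10, 10, 10, 11, 11, 11, 11, 11, 12, 12]
step 2: w=[0.8503, 0.0222, 0.0222, 0.0222, 0.0222, 0.0222, 0.0076, 0.0076, 0.0076, 0.0076, 0.0076, 0.0003, 0.0003]  mean=1.4766  Neff=1.3779  idx=[0, 0, 0, 0, 0, 0, 0, 0, 0, 0, 0, 2, 5]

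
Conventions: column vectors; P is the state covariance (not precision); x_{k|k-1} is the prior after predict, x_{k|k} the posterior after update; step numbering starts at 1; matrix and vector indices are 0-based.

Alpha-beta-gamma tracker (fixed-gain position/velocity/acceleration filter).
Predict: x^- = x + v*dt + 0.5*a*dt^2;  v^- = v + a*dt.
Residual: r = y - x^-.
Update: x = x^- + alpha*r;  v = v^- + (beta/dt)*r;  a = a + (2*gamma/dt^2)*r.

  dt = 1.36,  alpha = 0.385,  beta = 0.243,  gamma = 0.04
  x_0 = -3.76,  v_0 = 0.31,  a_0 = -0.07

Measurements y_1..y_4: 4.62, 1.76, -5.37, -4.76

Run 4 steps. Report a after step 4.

step 1: x_pred=-3.4031  r=8.0231  x^+=-0.3142  v^+=1.6483  a^+=0.2770
step 2: x_pred=2.1837  r=-0.4237  x^+=2.0206  v^+=1.9494  a^+=0.2587
step 3: x_pred=4.9110  r=-10.2810  x^+=0.9528  v^+=0.4642  a^+=-0.1860
step 4: x_pred=1.4122  r=-6.1722  x^+=-0.9641  v^+=-0.8915  a^+=-0.4529

a_post = -0.4529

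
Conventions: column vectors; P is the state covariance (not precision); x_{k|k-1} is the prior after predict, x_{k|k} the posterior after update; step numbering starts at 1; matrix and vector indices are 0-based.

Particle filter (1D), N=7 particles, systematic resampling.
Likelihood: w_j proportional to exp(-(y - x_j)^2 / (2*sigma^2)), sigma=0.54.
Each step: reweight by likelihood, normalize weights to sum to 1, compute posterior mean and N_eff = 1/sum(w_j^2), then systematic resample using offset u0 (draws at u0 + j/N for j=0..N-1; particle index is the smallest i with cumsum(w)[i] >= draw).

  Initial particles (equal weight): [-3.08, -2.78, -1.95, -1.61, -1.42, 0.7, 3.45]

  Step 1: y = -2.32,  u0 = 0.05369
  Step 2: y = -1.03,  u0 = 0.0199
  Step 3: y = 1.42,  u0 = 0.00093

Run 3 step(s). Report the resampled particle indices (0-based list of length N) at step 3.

step 1: w=[0.1469, 0.2751, 0.3127, 0.1666, 0.0986, 0.0000, 0.0000]  mean=-2.2354  Neff=4.2998  idx=[0, 1, 1, 2, 2, 3, 4]
step 2: w=[0.0004, 0.0029, 0.0029, 0.1293, 0.1293, 0.3100, 0.4252]  mean=-1.6245  Neff=3.2221  idx=[3, 4, 5, 5, 6, 6, 6]
step 3: w=[0.0011, 0.0011, 0.0447, 0.0447, 0.3028, 0.3028, 0.3028]  mean=-1.4381  Neff=3.5834  idx=[0, 4, 4, 5, 5, 6, 6]

resampled_idx = [0, 4, 4, 5, 5, 6, 6]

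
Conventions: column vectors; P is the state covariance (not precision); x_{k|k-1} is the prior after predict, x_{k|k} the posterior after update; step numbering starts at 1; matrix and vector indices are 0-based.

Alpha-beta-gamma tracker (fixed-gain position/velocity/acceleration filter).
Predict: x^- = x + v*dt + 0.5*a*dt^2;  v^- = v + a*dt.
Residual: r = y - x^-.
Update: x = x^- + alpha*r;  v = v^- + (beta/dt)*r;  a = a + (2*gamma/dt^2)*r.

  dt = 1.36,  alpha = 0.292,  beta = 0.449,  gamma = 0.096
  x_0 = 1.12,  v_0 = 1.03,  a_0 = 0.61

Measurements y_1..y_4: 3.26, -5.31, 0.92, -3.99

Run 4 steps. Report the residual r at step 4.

resid = -1.8504

step 1: x_pred=3.0849  r=0.1751  x^+=3.1360  v^+=1.9174  a^+=0.6282
step 2: x_pred=6.3246  r=-11.6346  x^+=2.9273  v^+=-1.0694  a^+=-0.5796
step 3: x_pred=0.9369  r=-0.0169  x^+=0.9320  v^+=-1.8632  a^+=-0.5813
step 4: x_pred=-2.1396  r=-1.8504  x^+=-2.6799  v^+=-3.2647  a^+=-0.7734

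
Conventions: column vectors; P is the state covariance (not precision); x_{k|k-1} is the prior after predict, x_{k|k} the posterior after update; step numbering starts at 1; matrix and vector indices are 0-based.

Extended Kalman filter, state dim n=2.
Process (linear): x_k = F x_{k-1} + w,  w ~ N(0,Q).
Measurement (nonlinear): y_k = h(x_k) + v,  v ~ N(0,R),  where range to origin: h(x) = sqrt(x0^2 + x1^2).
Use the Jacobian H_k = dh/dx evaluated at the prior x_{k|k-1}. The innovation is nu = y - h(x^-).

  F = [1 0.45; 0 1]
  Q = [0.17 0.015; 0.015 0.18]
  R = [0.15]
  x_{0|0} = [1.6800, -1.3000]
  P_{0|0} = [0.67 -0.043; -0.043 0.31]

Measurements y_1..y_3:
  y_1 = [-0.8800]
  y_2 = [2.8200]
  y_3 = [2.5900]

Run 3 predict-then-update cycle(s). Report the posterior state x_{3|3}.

x_post = [-2.5933, -0.7978]

step 1: x^-=[1.0950, -1.3000]  P^-=[0.8641 0.1115; 0.1115 0.4900]  H_jac=[0.6442 -0.7648]  S=[0.6854]  K=[0.6878; -0.4420]  nu=[-2.5797]  x^+=[-0.6793, -0.1598]  P^+=[0.5399 0.3199; 0.3199 0.3561]
step 2: x^-=[-0.7511, -0.1598]  P^-=[1.0698 0.4951; 0.4951 0.5361]  H_jac=[-0.9781 -0.2080]  S=[1.3982]  K=[-0.8221; -0.4261]  nu=[2.0521]  x^+=[-2.4381, -1.0341]  P^+=[0.1249 0.0053; 0.0053 0.2822]
step 3: x^-=[-2.9034, -1.0341]  P^-=[0.3569 0.1473; 0.1473 0.4622]  H_jac=[-0.9420 -0.3355]  S=[0.6119]  K=[-0.6302; -0.4803]  nu=[-0.4921]  x^+=[-2.5933, -0.7978]  P^+=[0.1138 -0.0379; -0.0379 0.3211]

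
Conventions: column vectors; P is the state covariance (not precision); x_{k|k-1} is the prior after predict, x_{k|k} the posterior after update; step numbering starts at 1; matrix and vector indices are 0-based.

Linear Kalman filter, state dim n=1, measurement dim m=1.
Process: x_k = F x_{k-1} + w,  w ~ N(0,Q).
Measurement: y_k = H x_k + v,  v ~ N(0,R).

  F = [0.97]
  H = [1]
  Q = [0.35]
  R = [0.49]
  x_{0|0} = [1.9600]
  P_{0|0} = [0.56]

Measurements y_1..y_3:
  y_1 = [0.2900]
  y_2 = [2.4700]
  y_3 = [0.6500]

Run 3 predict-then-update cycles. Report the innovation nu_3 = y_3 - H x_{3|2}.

innov = [-1.0644]

step 1: x^-=[1.9012]  P^-=[0.8769]  S=[1.3669]  K=[0.6415]  nu=[-1.6112]  x^+=[0.8676]  P^+=[0.3143]
step 2: x^-=[0.8415]  P^-=[0.6458]  S=[1.1358]  K=[0.5686]  nu=[1.6285]  x^+=[1.7674]  P^+=[0.2786]
step 3: x^-=[1.7144]  P^-=[0.6121]  S=[1.1021]  K=[0.5554]  nu=[-1.0644]  x^+=[1.1232]  P^+=[0.2722]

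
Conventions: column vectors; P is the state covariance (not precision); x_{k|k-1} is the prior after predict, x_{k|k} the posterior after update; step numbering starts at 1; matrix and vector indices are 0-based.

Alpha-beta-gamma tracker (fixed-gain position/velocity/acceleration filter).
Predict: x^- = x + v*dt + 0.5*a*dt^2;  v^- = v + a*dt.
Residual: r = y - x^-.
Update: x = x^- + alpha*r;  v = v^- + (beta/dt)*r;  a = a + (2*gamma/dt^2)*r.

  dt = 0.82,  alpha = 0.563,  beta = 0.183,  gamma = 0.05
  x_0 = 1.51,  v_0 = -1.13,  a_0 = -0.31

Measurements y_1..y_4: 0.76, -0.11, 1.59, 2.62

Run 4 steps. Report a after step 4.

a_post = 0.7179

step 1: x_pred=0.4792  r=0.2808  x^+=0.6373  v^+=-1.3215  a^+=-0.2682
step 2: x_pred=-0.5366  r=0.4266  x^+=-0.2964  v^+=-1.4463  a^+=-0.2048
step 3: x_pred=-1.5512  r=3.1412  x^+=0.2173  v^+=-0.9132  a^+=0.2624
step 4: x_pred=-0.4433  r=3.0633  x^+=1.2813  v^+=-0.0144  a^+=0.7179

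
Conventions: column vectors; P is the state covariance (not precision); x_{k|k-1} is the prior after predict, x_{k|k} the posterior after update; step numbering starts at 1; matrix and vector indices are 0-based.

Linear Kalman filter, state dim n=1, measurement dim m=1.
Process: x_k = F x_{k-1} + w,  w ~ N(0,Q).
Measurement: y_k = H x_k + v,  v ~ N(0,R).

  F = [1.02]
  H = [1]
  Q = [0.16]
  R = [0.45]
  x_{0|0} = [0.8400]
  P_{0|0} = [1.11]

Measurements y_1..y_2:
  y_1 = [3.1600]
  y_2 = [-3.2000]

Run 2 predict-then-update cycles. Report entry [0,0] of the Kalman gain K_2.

K[0,0] = 0.5307

step 1: x^-=[0.8568]  P^-=[1.3148]  S=[1.7648]  K=[0.7450]  nu=[2.3032]  x^+=[2.5727]  P^+=[0.3353]
step 2: x^-=[2.6242]  P^-=[0.5088]  S=[0.9588]  K=[0.5307]  nu=[-5.8242]  x^+=[-0.4665]  P^+=[0.2388]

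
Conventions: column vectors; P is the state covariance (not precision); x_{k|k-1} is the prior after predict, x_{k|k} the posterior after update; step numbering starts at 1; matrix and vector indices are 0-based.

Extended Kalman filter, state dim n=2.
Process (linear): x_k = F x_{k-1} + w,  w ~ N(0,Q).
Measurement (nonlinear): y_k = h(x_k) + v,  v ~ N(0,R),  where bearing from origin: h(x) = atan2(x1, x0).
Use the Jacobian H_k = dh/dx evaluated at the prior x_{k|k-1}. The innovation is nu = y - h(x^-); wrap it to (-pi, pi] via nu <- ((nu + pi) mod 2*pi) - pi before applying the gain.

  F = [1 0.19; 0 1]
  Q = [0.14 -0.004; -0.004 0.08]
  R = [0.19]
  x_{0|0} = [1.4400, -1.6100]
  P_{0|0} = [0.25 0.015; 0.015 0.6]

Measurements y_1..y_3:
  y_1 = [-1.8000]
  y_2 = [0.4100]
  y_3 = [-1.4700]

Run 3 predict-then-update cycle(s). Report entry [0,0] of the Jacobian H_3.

H_jac[0,0] = 0.3812

step 1: x^-=[1.1341, -1.6100]  P^-=[0.4174 0.1250; 0.1250 0.6800]  H_jac=[0.4151 0.2924]  S=[0.3504]  K=[0.5987; 0.7155]  nu=[-0.8429]  x^+=[0.6294, -2.2131]  P^+=[0.2917 -0.0251; -0.0251 0.5006]
step 2: x^-=[0.2089, -2.2131]  P^-=[0.4403 0.0660; 0.0660 0.5806]  H_jac=[0.4479 0.0423]  S=[0.2818]  K=[0.7095; 0.1919]  nu=[1.8867]  x^+=[1.5475, -1.8510]  P^+=[0.2984 0.0276; 0.0276 0.5702]
step 3: x^-=[1.1958, -1.8510]  P^-=[0.4695 0.1319; 0.1319 0.6502]  H_jac=[0.3812 0.2463]  S=[0.3224]  K=[0.6558; 0.6526]  nu=[-0.4728]  x^+=[0.8858, -2.1595]  P^+=[0.3308 -0.0060; -0.0060 0.5129]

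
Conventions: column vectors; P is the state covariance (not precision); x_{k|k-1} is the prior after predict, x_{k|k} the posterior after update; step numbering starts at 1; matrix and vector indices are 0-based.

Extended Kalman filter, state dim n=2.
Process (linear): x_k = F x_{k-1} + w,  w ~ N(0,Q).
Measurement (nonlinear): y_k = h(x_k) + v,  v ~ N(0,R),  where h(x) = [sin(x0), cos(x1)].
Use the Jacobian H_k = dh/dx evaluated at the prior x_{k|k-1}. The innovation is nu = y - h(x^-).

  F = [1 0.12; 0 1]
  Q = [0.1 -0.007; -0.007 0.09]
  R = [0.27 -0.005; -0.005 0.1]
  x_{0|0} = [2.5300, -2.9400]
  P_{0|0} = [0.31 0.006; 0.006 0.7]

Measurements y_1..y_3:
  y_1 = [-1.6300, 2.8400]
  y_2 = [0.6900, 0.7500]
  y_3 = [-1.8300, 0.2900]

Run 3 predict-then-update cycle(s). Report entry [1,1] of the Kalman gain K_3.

step 1: x^-=[2.1772, -2.9400]  P^-=[0.4215 0.0830; 0.0830 0.7900]  H_jac=[-0.5699 0.0000; 0.0000 0.2002]  S=[0.4069 -0.0145; -0.0145 0.1317]  K=[-0.5882 0.0616; -0.0738 1.1932]  nu=[-2.4517, 3.8197]  x^+=[3.8544, 1.7987]  P^+=[0.2792 0.0454; 0.0454 0.5978]
step 2: x^-=[4.0703, 1.7987]  P^-=[0.3987 0.1102; 0.1102 0.6878]  H_jac=[-0.5989 0.0000; 0.0000 -0.9741]  S=[0.4130 0.0593; 0.0593 0.7526]  K=[-0.5641 -0.0982; -0.0324 -0.8876]  nu=[1.4908, 0.9760]  x^+=[3.1335, 0.8842]  P^+=[0.2535 0.0072; 0.0072 0.0910]
step 3: x^-=[3.2396, 0.8842]  P^-=[0.3565 0.0111; 0.0111 0.1810]  H_jac=[-0.9952 0.0000; 0.0000 -0.7734]  S=[0.6231 0.0035; 0.0035 0.2082]  K=[-0.5692 -0.0315; -0.0139 -0.6718]  nu=[-1.7321, -0.3439]  x^+=[4.2365, 1.1393]  P^+=[0.1543 0.0004; 0.0004 0.0868]

K[1,1] = -0.6718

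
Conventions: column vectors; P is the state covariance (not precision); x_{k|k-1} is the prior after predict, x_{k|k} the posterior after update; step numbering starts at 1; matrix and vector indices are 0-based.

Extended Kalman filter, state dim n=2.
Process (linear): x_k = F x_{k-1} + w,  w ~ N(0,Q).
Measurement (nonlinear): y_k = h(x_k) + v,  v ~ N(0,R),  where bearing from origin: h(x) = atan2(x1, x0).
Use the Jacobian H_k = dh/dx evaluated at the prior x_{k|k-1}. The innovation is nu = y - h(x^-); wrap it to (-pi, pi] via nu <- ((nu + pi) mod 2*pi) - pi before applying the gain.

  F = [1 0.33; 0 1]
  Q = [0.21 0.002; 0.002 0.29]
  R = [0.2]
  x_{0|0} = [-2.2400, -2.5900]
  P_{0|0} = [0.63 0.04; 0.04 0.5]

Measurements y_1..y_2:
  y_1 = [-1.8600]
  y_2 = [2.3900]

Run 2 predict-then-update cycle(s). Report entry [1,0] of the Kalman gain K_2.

K[1,0] = -0.4684

step 1: x^-=[-3.0947, -2.5900]  P^-=[0.9208 0.2070; 0.2070 0.7900]  H_jac=[0.1590 -0.1900]  S=[0.2393]  K=[0.4476; -0.4898]  nu=[0.5847]  x^+=[-2.8330, -2.8764]  P^+=[0.8729 0.2595; 0.2595 0.7326]
step 2: x^-=[-3.7822, -2.8764]  P^-=[1.3339 0.5032; 0.5032 1.0226]  H_jac=[0.1274 -0.1675]  S=[0.2289]  K=[0.3742; -0.4684]  nu=[-1.4018]  x^+=[-4.3067, -2.2198]  P^+=[1.3019 0.5433; 0.5433 0.9724]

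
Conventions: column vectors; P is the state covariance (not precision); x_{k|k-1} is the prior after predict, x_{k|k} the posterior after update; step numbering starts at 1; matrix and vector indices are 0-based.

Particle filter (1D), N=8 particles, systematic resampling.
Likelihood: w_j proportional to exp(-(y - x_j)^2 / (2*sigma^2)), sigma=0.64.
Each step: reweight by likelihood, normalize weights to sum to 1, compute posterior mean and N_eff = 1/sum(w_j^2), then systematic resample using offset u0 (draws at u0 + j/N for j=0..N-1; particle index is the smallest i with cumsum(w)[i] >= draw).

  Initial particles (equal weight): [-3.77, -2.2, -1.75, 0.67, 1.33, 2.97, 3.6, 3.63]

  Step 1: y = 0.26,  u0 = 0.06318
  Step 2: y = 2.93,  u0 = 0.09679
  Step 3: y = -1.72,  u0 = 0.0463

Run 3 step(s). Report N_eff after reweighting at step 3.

step 1: w=[0.0000, 0.0006, 0.0067, 0.7615, 0.2311, 0.0001, 0.0000, 0.0000]  mean=0.8048  Neff=1.5791  idx=[3, 3, 3, 3, 3, 3, 4, 4]
step 2: w=[0.0197, 0.0197, 0.0197, 0.0197, 0.0197, 0.0197, 0.4410, 0.4410]  mean=1.2521  Neff=2.5558  idx=[4, 6, 6, 6, 7, 7, 7, 7]
step 3: w=[0.9196, 0.0115, 0.0115, 0.0115, 0.0115, 0.0115, 0.0115, 0.0115]  mean=0.7231  Neff=1.1812  idx=[0, 0, 0, 0, 0, 0, 0, 1]

N_eff = 1.1812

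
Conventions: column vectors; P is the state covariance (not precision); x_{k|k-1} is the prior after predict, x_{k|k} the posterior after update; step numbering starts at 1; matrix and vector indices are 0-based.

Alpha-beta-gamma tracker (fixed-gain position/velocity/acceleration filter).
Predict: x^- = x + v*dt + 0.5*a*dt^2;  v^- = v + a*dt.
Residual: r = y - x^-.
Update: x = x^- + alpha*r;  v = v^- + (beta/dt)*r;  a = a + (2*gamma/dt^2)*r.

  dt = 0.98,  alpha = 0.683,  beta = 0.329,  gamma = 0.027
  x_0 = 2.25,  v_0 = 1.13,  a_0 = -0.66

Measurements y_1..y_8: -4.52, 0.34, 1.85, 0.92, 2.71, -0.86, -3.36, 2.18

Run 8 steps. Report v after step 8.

v_post = -0.2454

step 1: x_pred=3.0405  r=-7.5605  x^+=-2.1233  v^+=-2.0550  a^+=-1.0851
step 2: x_pred=-4.6583  r=4.9983  x^+=-1.2444  v^+=-1.4404  a^+=-0.8041
step 3: x_pred=-3.0421  r=4.8921  x^+=0.2992  v^+=-0.5860  a^+=-0.5290
step 4: x_pred=-0.5291  r=1.4491  x^+=0.4606  v^+=-0.6179  a^+=-0.4475
step 5: x_pred=-0.3598  r=3.0698  x^+=1.7369  v^+=-0.0259  a^+=-0.2749
step 6: x_pred=1.5795  r=-2.4395  x^+=-0.0867  v^+=-1.1143  a^+=-0.4121
step 7: x_pred=-1.3766  r=-1.9834  x^+=-2.7313  v^+=-2.1840  a^+=-0.5236
step 8: x_pred=-5.1230  r=7.3030  x^+=-0.1350  v^+=-0.2454  a^+=-0.1130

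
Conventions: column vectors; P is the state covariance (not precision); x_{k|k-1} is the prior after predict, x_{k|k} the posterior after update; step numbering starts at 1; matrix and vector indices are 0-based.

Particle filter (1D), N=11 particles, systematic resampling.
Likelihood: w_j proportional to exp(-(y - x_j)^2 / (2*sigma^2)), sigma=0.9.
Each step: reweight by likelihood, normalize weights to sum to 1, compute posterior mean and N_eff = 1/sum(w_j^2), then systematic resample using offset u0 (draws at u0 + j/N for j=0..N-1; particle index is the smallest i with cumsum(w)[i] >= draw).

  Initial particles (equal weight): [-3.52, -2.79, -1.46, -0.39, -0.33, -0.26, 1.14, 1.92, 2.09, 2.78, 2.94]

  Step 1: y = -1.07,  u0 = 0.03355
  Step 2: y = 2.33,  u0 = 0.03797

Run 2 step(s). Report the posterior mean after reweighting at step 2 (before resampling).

post_mean = -0.3245

step 1: w=[0.0075, 0.0490, 0.2773, 0.2290, 0.2172, 0.2032, 0.0149, 0.0012, 0.0006, 0.0000, 0.0000]  mean=-0.7610  Neff=4.5362  idx=[1, 2, 2, 2, 3, 3, 4, 4, 4, 5, 5]
step 2: w=[0.0000, 0.0015, 0.0015, 0.0015, 0.1141, 0.1141, 0.1393, 0.1393, 0.1393, 0.1747, 0.1747]  mean=-0.3245  Neff=6.8842  idx=[4, 5, 5, 6, 7, 7, 8, 9, 9, 10, 10]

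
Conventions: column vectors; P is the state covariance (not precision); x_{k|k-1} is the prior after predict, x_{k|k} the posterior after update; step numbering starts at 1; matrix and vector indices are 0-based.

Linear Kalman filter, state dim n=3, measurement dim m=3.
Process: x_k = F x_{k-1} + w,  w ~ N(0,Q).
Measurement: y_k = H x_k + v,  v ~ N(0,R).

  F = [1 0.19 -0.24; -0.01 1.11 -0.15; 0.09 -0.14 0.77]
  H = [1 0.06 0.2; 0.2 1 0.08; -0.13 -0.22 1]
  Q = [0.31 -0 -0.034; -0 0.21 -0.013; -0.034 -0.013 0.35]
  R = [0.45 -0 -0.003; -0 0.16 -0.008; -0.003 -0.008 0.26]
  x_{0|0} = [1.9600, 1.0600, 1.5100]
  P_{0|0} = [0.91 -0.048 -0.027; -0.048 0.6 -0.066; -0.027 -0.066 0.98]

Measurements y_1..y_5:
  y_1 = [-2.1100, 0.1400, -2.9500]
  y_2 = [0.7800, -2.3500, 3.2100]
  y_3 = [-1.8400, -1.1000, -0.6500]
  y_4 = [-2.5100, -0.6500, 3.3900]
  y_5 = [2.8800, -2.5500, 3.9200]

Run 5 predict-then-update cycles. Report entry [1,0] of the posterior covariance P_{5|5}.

P_post[1,0] = -0.0419

step 1: x^-=[1.7990, 0.9305, 1.1907]  P^-=[1.2988 0.1230 -0.1753; 0.1230 0.9944 -0.2823; -0.1753 -0.2823 0.9619]  S=[1.7287 0.3804 -0.1959; 0.3804 1.2109 -0.5156; -0.1959 -0.5156 1.4688]  K=[0.7147 0.0152 -0.1521; -0.1177 0.8268 -0.0775; 0.0630 0.1043 0.7577]  nu=[-4.2030, -1.2456, -3.7021]  x^+=[-0.6609, 0.6824, -2.0088]  P^+=[0.3283 -0.0610 -0.0126; -0.0610 0.1453 -0.0024; -0.0126 -0.0024 0.1938]
step 2: x^-=[-0.0491, 1.0654, -1.7018]  P^-=[0.6377 -0.0307 -0.0465; -0.0307 0.3955 -0.0663; -0.0465 -0.0663 0.4707]  S=[1.0841 0.1086 -0.0363; 0.1086 0.5597 -0.1425; -0.0363 -0.1425 0.8001]  K=[0.5714 0.0242 -0.1230; -0.0897 0.6862 -0.0684; 0.0532 0.0827 0.6312]  nu=[1.1055, -3.2695, 5.1398]  x^+=[-0.1287, -1.6291, 1.3310]  P^+=[0.2623 -0.0468 -0.0101; -0.0468 0.1199 -0.0027; -0.0101 -0.0027 0.1614]
step 3: x^-=[-0.7577, -2.0066, 1.2413]  P^-=[0.5733 -0.0211 -0.0457; -0.0211 0.3633 -0.0574; -0.0457 -0.0574 0.4505]  S=[1.0204 0.1051 -0.0328; 0.1051 0.5301 -0.1282; -0.0328 -0.1282 0.7737]  K=[0.5444 0.0325 -0.1209; -0.0816 0.6689 -0.0666; 0.0517 0.0827 0.6222]  nu=[-1.2102, 0.9588, -2.4313]  x^+=[-1.0914, -1.1046, -0.2546]  P^+=[0.2500 -0.0430 -0.0103; -0.0430 0.1164 -0.0024; -0.0103 -0.0024 0.1591]
step 4: x^-=[-1.2402, -1.1770, -0.1396]  P^-=[0.5621 -0.0177 -0.0468; -0.0177 0.3587 -0.0559; -0.0468 -0.0559 0.4488]  S=[1.0092 0.1062 -0.0336; 0.1062 0.5265 -0.1264; -0.0336 -0.1264 0.7714]  K=[0.5390 0.0351 -0.1212; -0.0796 0.6662 -0.0661; 0.0511 0.0830 0.6214]  nu=[-1.1713, 0.7862, 3.1095]  x^+=[-2.2209, -0.7657, 1.7981]  P^+=[0.2475 -0.0421 -0.0105; -0.0421 0.1157 -0.0023; -0.0105 -0.0023 0.1589]
step 5: x^-=[-2.7979, -1.0975, 1.2919]  P^-=[0.5601 -0.0168 -0.0473; -0.0168 0.3578 -0.0556; -0.0473 -0.0556 0.4486]  S=[1.0071 0.1067 -0.0339; 0.1067 0.5260 -0.1261; -0.0339 -0.1261 0.7712]  K=[0.5379 0.0358 -0.1214; -0.0791 0.6657 -0.0660; 0.0510 0.0831 0.6214]  nu=[5.4854, -0.9963, 2.0230]  x^+=[-0.1285, -2.3280, 2.7456]  P^+=[0.2470 -0.0419 -0.0106; -0.0419 0.1156 -0.0023; -0.0106 -0.0023 0.1589]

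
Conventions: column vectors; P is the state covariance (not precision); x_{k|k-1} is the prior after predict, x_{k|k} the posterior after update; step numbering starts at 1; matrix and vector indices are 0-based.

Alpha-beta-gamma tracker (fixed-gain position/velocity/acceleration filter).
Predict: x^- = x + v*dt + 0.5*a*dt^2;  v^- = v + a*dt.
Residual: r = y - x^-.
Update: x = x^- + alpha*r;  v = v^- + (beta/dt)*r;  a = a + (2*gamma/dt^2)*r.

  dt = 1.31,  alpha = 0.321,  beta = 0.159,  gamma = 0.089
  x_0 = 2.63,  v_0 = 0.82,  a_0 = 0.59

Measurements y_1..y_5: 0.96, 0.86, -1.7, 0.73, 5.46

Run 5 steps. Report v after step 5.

v_post = -1.7807

step 1: x_pred=4.2104  r=-3.2504  x^+=3.1671  v^+=1.1984  a^+=0.2529
step 2: x_pred=4.9539  r=-4.0939  x^+=3.6398  v^+=1.0327  a^+=-0.1718
step 3: x_pred=4.8452  r=-6.5452  x^+=2.7442  v^+=0.0133  a^+=-0.8507
step 4: x_pred=2.0317  r=-1.3017  x^+=1.6138  v^+=-1.2591  a^+=-0.9857
step 5: x_pred=-0.8814  r=6.3414  x^+=1.1542  v^+=-1.7807  a^+=-0.3279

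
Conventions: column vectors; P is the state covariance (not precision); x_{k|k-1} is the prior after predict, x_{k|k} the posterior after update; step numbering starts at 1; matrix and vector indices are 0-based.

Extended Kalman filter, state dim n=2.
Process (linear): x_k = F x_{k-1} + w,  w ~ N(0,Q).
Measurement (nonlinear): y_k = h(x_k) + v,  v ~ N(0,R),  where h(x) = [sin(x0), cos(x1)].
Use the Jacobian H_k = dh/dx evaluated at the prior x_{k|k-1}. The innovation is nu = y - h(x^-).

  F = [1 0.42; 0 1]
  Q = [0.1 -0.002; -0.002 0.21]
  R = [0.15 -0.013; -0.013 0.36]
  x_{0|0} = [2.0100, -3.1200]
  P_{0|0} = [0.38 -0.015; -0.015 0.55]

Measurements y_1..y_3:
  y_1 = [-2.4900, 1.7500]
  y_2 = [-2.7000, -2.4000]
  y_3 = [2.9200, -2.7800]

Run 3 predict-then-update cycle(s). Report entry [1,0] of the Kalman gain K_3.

step 1: x^-=[0.6996, -3.1200]  P^-=[0.5644 0.2140; 0.2140 0.7600]  H_jac=[0.7651 0.0000; 0.0000 0.0216]  S=[0.4804 -0.0095; -0.0095 0.3604]  K=[0.8996 0.0365; 0.3419 0.0545]  nu=[-3.1339, 2.7498]  x^+=[-2.0195, -4.0416]  P^+=[0.1758 0.0661; 0.0661 0.7031]
step 2: x^-=[-3.7170, -4.0416]  P^-=[0.4553 0.3594; 0.3594 0.9131]  H_jac=[-0.8390 0.0000; 0.0000 -0.7833]  S=[0.4705 0.2232; 0.2232 0.9203]  K=[-0.7535 -0.1232; -0.3076 -0.7026]  nu=[-3.2442, -1.7784]  x^+=[-1.0535, -1.7942]  P^+=[0.1328 0.0441; 0.0441 0.3178]
step 3: x^-=[-1.8071, -1.7942]  P^-=[0.3259 0.1756; 0.1756 0.5278]  H_jac=[-0.2341 0.0000; 0.0000 0.9752]  S=[0.1679 -0.0531; -0.0531 0.8619]  K=[-0.3994 0.1741; -0.0571 0.5936]  nu=[3.8922, -2.5585]  x^+=[-3.8071, -3.5354]  P^+=[0.2656 0.0696; 0.0696 0.2199]

K[1,0] = -0.0571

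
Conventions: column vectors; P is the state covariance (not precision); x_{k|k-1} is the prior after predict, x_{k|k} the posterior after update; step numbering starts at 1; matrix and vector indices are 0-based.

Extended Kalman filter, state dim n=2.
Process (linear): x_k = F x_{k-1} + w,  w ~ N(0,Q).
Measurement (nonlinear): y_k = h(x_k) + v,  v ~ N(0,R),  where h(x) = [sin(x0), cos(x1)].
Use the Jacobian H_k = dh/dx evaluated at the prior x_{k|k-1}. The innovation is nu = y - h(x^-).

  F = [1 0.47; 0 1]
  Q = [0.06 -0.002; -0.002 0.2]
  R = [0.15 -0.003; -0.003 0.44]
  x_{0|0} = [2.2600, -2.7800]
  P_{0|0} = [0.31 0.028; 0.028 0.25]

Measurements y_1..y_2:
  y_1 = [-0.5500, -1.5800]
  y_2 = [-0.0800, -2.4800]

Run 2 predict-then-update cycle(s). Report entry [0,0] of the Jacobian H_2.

step 1: x^-=[0.9534, -2.7800]  P^-=[0.4515 0.1435; 0.1435 0.4500]  H_jac=[0.5789 0.0000; 0.0000 0.3538]  S=[0.3013 0.0264; 0.0264 0.4963]  K=[0.8626 0.0564; 0.2488 0.3075]  nu=[-1.3654, -0.6447]  x^+=[-0.2607, -3.3179]  P^+=[0.2232 0.0629; 0.0629 0.3804]
step 2: x^-=[-1.8201, -3.3179]  P^-=[0.4263 0.2396; 0.2396 0.5804]  H_jac=[-0.2467 0.0000; 0.0000 -0.1754]  S=[0.1760 0.0074; 0.0074 0.4579]  K=[-0.5944 -0.0822; -0.3270 -0.2171]  nu=[0.8891, -1.4955]  x^+=[-2.2256, -3.2840]  P^+=[0.3603 0.1961; 0.1961 0.5389]

H_jac[0,0] = -0.2467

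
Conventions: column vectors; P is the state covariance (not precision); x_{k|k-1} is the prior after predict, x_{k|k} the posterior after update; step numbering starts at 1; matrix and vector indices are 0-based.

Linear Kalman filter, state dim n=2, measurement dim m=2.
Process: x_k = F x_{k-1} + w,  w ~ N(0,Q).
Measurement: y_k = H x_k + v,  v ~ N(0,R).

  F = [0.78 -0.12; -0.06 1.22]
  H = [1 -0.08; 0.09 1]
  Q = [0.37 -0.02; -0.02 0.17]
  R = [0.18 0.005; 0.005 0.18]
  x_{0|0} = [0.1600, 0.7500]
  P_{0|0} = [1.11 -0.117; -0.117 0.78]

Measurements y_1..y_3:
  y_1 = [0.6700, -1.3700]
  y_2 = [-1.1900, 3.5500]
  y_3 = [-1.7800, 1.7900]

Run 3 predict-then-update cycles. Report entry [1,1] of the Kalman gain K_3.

step 1: x^-=[0.0348, 0.9054]  P^-=[1.0785 -0.2983; -0.2983 1.3521]  S=[1.3148 -0.3023; -0.3023 1.4871]  K=[0.8468 0.0368; -0.1094 0.8689]  nu=[0.7076, -2.2785]  x^+=[0.5502, -1.1518]  P^+=[0.1524 -0.0029; -0.0029 0.1561]
step 2: x^-=[0.5674, -1.4383]  P^-=[0.4655 -0.0527; -0.0527 0.4033]  S=[0.6565 -0.0377; -0.0377 0.5776]  K=[0.7171 0.0281; -0.0902 0.6842]  nu=[-1.8724, 4.9372]  x^+=[-0.6367, 2.1084]  P^+=[0.1290 -0.0030; -0.0030 0.1230]
step 3: x^-=[-0.7496, 2.6105]  P^-=[0.4508 -0.0469; -0.0469 0.3539]  S=[0.6406 -0.0293; -0.0293 0.5291]  K=[0.7109 0.0274; -0.0874 0.6561]  nu=[-0.8215, -0.7530]  x^+=[-1.3543, 2.1883]  P^+=[0.1279 -0.0030; -0.0030 0.1179]

K[1,1] = 0.6561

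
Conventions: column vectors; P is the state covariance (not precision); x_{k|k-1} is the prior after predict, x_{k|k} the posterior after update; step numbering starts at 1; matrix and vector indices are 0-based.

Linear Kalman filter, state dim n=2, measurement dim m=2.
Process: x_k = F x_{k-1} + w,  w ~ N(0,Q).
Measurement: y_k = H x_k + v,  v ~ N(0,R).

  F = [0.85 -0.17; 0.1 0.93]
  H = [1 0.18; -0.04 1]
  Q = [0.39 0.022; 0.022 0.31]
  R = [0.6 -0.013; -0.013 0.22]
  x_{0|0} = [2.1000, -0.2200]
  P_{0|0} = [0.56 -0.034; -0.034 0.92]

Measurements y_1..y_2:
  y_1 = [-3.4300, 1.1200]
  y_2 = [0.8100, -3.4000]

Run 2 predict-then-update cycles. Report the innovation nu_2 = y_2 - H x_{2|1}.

step 1: x^-=[1.8224, 0.0054]  P^-=[0.8310 -0.1022; -0.1022 1.1050]  S=[1.4300 0.0512; 0.0512 1.3345]  K=[0.5727 -0.1234; 0.0379 0.8296]  nu=[-5.2534, 1.1875]  x^+=[-1.3327, 0.7913]  P^+=[0.3489 -0.0206; -0.0206 0.1812]
step 2: x^-=[-1.2673, 0.6027]  P^-=[0.6533 0.0070; 0.0070 0.4664]  S=[1.2709 0.0518; 0.0518 0.6869]  K=[0.5178 -0.0668; 0.0441 0.6753]  nu=[1.9688, -4.0534]  x^+=[0.0230, -2.0476]  P^+=[0.3131 -0.0089; -0.0089 0.1476]

innov = [1.9688, -4.0534]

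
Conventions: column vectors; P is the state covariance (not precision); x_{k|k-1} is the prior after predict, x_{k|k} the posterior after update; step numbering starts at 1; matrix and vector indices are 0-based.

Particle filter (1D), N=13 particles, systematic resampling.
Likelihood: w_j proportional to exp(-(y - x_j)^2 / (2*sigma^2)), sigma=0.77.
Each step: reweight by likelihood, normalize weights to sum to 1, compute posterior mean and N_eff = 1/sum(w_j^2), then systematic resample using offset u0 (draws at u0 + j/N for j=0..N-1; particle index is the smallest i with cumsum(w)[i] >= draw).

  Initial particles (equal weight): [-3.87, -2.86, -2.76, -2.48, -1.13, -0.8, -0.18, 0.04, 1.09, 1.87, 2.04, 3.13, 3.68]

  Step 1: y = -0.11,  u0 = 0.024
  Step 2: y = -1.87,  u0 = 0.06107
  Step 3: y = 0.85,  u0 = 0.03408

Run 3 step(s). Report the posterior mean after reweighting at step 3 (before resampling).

step 1: w=[0.0000, 0.0005, 0.0008, 0.0026, 0.1213, 0.1952, 0.2904, 0.2861, 0.0866, 0.0107, 0.0059, 0.0000, 0.0000]  mean=-0.2174  Neff=4.4123  idx=[4, 4, 5, 5, 6, 6, 6, 6, 7, 7, 7, 7, 8]
step 2: w=[0.2455, 0.2455, 0.1484, 0.1484, 0.0350, 0.0350, 0.0350, 0.0350, 0.0180, 0.0180, 0.0180, 0.0180, 0.0002]  mean=-0.8143  Neff=5.8559  idx=[0, 0, 0, 1, 1, 1, 2, 2, 3, 3, 5, 7, 11]
step 3: w=[0.0182, 0.0182, 0.0182, 0.0182, 0.0182, 0.0182, 0.0500, 0.0500, 0.0500, 0.0500, 0.2028, 0.2028, 0.2854]  mean=-0.3448  Neff=5.6921  idx=[1, 6, 7, 9, 10, 10, 10, 11, 11, 12, 12, 12, 12]

post_mean = -0.3448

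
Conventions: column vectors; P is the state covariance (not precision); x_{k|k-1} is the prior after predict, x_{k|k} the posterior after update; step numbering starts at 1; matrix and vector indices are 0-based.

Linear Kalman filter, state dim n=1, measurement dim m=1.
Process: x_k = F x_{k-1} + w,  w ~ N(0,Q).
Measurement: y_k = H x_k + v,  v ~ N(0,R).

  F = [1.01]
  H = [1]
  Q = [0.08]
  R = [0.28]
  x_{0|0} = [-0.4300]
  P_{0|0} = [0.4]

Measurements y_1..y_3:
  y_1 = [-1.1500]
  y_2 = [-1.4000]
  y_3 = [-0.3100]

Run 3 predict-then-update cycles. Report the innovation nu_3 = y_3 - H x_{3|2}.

innov = [0.8418]

step 1: x^-=[-0.4343]  P^-=[0.4880]  S=[0.7680]  K=[0.6354]  nu=[-0.7157]  x^+=[-0.8891]  P^+=[0.1779]
step 2: x^-=[-0.8980]  P^-=[0.2615]  S=[0.5415]  K=[0.4829]  nu=[-0.5020]  x^+=[-1.1404]  P^+=[0.1352]
step 3: x^-=[-1.1518]  P^-=[0.2179]  S=[0.4979]  K=[0.4377]  nu=[0.8418]  x^+=[-0.7834]  P^+=[0.1225]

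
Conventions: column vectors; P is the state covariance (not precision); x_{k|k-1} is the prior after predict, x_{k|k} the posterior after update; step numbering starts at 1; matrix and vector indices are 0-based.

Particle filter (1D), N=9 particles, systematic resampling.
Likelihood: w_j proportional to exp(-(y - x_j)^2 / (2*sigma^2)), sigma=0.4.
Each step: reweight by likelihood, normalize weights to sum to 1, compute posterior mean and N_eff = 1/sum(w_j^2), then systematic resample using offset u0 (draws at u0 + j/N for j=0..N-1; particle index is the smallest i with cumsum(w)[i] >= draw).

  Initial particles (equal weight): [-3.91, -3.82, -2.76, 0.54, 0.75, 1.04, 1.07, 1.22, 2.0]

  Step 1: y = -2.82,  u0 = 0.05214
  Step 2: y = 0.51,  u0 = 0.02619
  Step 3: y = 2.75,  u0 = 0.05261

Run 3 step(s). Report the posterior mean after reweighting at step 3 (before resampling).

post_mean = -2.7600

step 1: w=[0.0231, 0.0416, 0.9353, 0.0000, 0.0000, 0.0000, 0.0000, 0.0000, 0.0000]  mean=-2.8306  Neff=1.1401  idx=[1, 2, 2, 2, 2, 2, 2, 2, 2]
step 2: w=[0.0000, 0.1250, 0.1250, 0.1250, 0.1250, 0.1250, 0.1250, 0.1250, 0.1250]  mean=-2.7600  Neff=8.0000  idx=[1, 2, 2, 3, 4, 5, 6, 7, 8]
step 3: w=[0.1111, 0.1111, 0.1111, 0.1111, 0.1111, 0.1111, 0.1111, 0.1111, 0.1111]  mean=-2.7600  Neff=9.0000  idx=[0, 1, 2, 3, 4, 5, 6, 7, 8]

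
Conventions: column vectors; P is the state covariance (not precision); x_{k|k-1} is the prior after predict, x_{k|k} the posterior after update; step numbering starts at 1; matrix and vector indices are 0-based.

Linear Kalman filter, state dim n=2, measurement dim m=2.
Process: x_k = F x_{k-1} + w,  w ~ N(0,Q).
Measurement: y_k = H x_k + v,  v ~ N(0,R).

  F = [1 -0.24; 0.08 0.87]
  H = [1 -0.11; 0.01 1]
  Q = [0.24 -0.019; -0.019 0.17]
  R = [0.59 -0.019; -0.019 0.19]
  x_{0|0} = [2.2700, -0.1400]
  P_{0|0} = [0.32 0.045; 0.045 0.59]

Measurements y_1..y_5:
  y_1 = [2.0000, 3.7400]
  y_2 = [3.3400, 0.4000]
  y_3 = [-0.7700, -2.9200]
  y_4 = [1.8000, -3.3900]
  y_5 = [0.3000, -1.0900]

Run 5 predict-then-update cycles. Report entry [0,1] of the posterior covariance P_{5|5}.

step 1: x^-=[2.3036, 0.0598]  P^-=[0.5724 -0.0783; -0.0783 0.6249]  S=[1.1872 -0.1602; -0.1602 0.8134]  K=[0.4904 0.0074; -0.0209 0.7632]  nu=[-0.2970, 3.6572]  x^+=[2.1849, 2.8571]  P^+=[0.2880 -0.0108; -0.0108 0.1455]
step 2: x^-=[1.4992, 2.6605]  P^-=[0.5416 -0.0355; -0.0355 0.2805]  S=[1.1428 -0.0799; -0.0799 0.4698]  K=[0.4785 0.0173; -0.0166 0.5934]  nu=[2.1335, -2.2755]  x^+=[2.4807, 1.2748]  P^+=[0.2811 -0.0086; -0.0086 0.1131]
step 3: x^-=[2.1748, 1.3075]  P^-=[0.5317 -0.0275; -0.0275 0.2562]  S=[1.1309 -0.0693; -0.0693 0.4457]  K=[0.4743 0.0241; -0.0142 0.5720]  nu=[-2.8009, -4.2493]  x^+=[0.7440, -1.0836]  P^+=[0.2786 -0.0072; -0.0072 0.1090]
step 4: x^-=[1.0040, -0.8832]  P^-=[0.5284 -0.0256; -0.0256 0.2533]  S=[1.1271 -0.0672; -0.0672 0.4428]  K=[0.4728 0.0258; -0.0135 0.5694]  nu=[0.6988, -2.5168]  x^+=[1.2695, -2.3256]  P^+=[0.2777 -0.0069; -0.0069 0.1085]
step 5: x^-=[1.8277, -1.9217]  P^-=[0.5273 -0.0253; -0.0253 0.2529]  S=[1.1259 -0.0668; -0.0668 0.4425]  K=[0.4723 0.0261; -0.0134 0.5690]  nu=[-1.7391, 0.8135]  x^+=[1.0275, -1.4355]  P^+=[0.2774 -0.0068; -0.0068 0.1084]

P_post[0,1] = -0.0068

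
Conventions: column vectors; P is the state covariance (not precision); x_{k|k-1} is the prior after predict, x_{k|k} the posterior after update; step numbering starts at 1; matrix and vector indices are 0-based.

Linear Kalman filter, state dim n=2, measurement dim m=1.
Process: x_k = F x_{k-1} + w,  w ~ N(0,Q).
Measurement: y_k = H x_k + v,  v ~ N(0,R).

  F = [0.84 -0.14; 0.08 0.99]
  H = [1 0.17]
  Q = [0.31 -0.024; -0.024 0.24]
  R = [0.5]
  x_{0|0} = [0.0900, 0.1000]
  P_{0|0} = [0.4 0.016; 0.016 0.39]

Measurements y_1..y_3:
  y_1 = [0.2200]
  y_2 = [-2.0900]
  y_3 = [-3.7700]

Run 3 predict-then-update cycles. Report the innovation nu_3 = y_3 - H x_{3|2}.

step 1: x^-=[0.0616, 0.1062]  P^-=[0.5961 -0.0380; -0.0380 0.6273]  S=[1.1013]  K=[0.5354; 0.0623]  nu=[0.1403]  x^+=[0.1367, 0.1149]  P^+=[0.2804 -0.0748; -0.0748 0.6231]
step 2: x^-=[0.0988, 0.1247]  P^-=[0.5377 -0.1529; -0.1529 0.8406]  S=[1.0100]  K=[0.5066; -0.0099]  nu=[-2.2100]  x^+=[-1.0208, 0.1465]  P^+=[0.2784 -0.1478; -0.1478 0.8405]
step 3: x^-=[-0.8780, 0.0634]  P^-=[0.5577 -0.2431; -0.2431 1.0422]  S=[1.0052]  K=[0.5137; -0.0655]  nu=[-2.9028]  x^+=[-2.3692, 0.2536]  P^+=[0.2924 -0.2092; -0.2092 1.0378]

innov = [-2.9028]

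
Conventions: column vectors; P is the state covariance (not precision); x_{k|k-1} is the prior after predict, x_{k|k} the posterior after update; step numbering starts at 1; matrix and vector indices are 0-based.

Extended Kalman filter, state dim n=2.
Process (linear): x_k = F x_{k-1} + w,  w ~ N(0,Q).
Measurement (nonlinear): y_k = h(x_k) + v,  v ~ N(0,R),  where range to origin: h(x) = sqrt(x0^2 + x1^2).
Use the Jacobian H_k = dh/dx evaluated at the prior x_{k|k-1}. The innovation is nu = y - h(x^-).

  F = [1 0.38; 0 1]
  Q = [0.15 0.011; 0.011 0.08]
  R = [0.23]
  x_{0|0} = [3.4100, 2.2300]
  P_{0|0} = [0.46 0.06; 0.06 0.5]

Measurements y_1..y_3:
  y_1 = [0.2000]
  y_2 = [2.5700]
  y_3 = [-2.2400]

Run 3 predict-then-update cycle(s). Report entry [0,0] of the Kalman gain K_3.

step 1: x^-=[4.2574, 2.2300]  P^-=[0.7278 0.2610; 0.2610 0.5800]  H_jac=[0.8858 0.4640]  S=[1.1405]  K=[0.6715; 0.4387]  nu=[-4.6061]  x^+=[1.1646, 0.2094]  P^+=[0.2136 -0.0749; -0.0749 0.3605]
step 2: x^-=[1.2442, 0.2094]  P^-=[0.3587 0.0731; 0.0731 0.4405]  H_jac=[0.9861 0.1660]  S=[0.6149]  K=[0.5950; 0.2361]  nu=[1.3083]  x^+=[2.0226, 0.5183]  P^+=[0.1410 -0.0133; -0.0133 0.4062]
step 3: x^-=[2.2196, 0.5183]  P^-=[0.3396 0.1521; 0.1521 0.4862]  H_jac=[0.9738 0.2274]  S=[0.6445]  K=[0.5667; 0.4013]  nu=[-4.5193]  x^+=[-0.3416, -1.2954]  P^+=[0.1326 0.0055; 0.0055 0.3824]

K[0,0] = 0.5667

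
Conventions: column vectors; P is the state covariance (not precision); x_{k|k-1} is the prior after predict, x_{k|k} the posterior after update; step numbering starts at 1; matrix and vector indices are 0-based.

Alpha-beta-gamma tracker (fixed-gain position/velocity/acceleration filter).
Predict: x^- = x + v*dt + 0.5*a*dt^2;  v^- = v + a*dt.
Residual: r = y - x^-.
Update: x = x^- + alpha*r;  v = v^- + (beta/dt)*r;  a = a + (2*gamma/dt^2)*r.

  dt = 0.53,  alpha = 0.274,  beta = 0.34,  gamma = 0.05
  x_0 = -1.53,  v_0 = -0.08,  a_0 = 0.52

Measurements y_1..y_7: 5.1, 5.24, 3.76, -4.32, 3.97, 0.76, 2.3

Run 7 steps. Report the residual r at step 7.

step 1: x_pred=-1.4994  r=6.5994  x^+=0.3089  v^+=4.4292  a^+=2.8694
step 2: x_pred=3.0593  r=2.1807  x^+=3.6568  v^+=7.3488  a^+=3.6457
step 3: x_pred=8.0637  r=-4.3037  x^+=6.8845  v^+=6.5202  a^+=2.1136
step 4: x_pred=10.6371  r=-14.9571  x^+=6.5388  v^+=-1.9547  a^+=-3.2111
step 5: x_pred=5.0518  r=-1.0818  x^+=4.7554  v^+=-4.3506  a^+=-3.5963
step 6: x_pred=1.9445  r=-1.1845  x^+=1.6199  v^+=-7.0165  a^+=-4.0179
step 7: x_pred=-2.6631  r=4.9631  x^+=-1.3032  v^+=-5.9621  a^+=-2.2511

resid = 4.9631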